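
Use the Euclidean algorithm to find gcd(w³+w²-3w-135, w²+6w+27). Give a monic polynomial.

Euclidean algorithm in ℚ[w]:
  w³+w²-3w-135 = (w-5)(w²+6w+27) + (0)
The last nonzero remainder w²+6w+27 is already monic.

w²+6w+27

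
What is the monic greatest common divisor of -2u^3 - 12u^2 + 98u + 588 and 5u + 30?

Repeated division with remainder:
  -2u^3 - 12u^2 + 98u + 588 = (-(2/5)u^2 + 98/5)(5u + 30) + (0)
Last nonzero remainder: 5u + 30. Dividing through by 5 gives the monic gcd u + 6.

u + 6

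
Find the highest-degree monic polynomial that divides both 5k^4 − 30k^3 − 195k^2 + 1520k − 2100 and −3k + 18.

k − 6

Apply the Euclidean algorithm:
  5k^4 − 30k^3 − 195k^2 + 1520k − 2100 = (−(5/3)k^3 + 65k − 350/3)(−3k + 18) + (0)
Last nonzero remainder: −3k + 18. Dividing through by −3 gives the monic gcd k − 6.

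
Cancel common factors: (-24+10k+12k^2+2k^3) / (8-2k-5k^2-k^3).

(-6-2k)/(2+k)

Repeated division with remainder:
  2k^3+12k^2+10k-24 = (-2)(-k^3-5k^2-2k+8) + (2k^2+6k-8)
  -k^3-5k^2-2k+8 = (-(1/2)k-1)(2k^2+6k-8) + (0)
Last nonzero remainder: 2k^2+6k-8. Dividing through by 2 gives the monic gcd k^2+3k-4.
Cancel k^2+3k-4 from numerator and denominator to get the reduced form.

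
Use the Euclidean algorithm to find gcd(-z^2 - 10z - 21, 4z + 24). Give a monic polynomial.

1

Repeated division with remainder:
  -z^2 - 10z - 21 = (-(1/4)z - 1)(4z + 24) + (3)
  4z + 24 = ((4/3)z + 8)(3) + (0)
The last nonzero remainder is the constant 3, so the polynomials are coprime and gcd = 1.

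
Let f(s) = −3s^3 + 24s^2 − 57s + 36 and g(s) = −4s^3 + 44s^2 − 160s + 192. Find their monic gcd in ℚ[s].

Apply the Euclidean algorithm:
  −3s^3 + 24s^2 − 57s + 36 = (3/4)(−4s^3 + 44s^2 − 160s + 192) + (−9s^2 + 63s − 108)
  −4s^3 + 44s^2 − 160s + 192 = ((4/9)s − 16/9)(−9s^2 + 63s − 108) + (0)
Last nonzero remainder: −9s^2 + 63s − 108. Dividing through by −9 gives the monic gcd s^2 − 7s + 12.

s^2 − 7s + 12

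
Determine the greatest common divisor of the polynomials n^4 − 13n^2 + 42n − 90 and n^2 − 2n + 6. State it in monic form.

n^2 − 2n + 6

Euclidean algorithm in ℚ[n]:
  n^4 − 13n^2 + 42n − 90 = (n^2 + 2n − 15)(n^2 − 2n + 6) + (0)
The last nonzero remainder n^2 − 2n + 6 is already monic.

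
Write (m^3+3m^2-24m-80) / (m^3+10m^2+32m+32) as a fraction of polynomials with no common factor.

(m-5)/(m+2)

Repeated division with remainder:
  m^3+3m^2-24m-80 = (m^3+10m^2+32m+32) + (-7m^2-56m-112)
  m^3+10m^2+32m+32 = (-(1/7)m-2/7)(-7m^2-56m-112) + (0)
Last nonzero remainder: -7m^2-56m-112. Dividing through by -7 gives the monic gcd m^2+8m+16.
Cancel m^2+8m+16 from numerator and denominator to get the reduced form.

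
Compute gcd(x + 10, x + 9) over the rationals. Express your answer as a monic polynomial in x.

1

By polynomial division,
  x + 10 = (x + 9) + (1)
  x + 9 = (x + 9)(1) + (0)
The last nonzero remainder is the constant 1, so the polynomials are coprime and gcd = 1.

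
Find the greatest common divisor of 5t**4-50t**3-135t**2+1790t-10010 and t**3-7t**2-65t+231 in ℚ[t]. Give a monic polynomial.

t**2-4t-77

By polynomial division,
  5t**4-50t**3-135t**2+1790t-10010 = (5t-15)(t**3-7t**2-65t+231) + (85t**2-340t-6545)
  t**3-7t**2-65t+231 = ((1/85)t-3/85)(85t**2-340t-6545) + (0)
Last nonzero remainder: 85t**2-340t-6545. Dividing through by 85 gives the monic gcd t**2-4t-77.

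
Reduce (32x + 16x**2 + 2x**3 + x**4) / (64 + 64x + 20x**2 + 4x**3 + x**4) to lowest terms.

(x)/(2 + x)

By polynomial division,
  x**4 + 2x**3 + 16x**2 + 32x = (x**4 + 4x**3 + 20x**2 + 64x + 64) + (−2x**3 − 4x**2 − 32x − 64)
  x**4 + 4x**3 + 20x**2 + 64x + 64 = (−(1/2)x − 1)(−2x**3 − 4x**2 − 32x − 64) + (0)
Last nonzero remainder: −2x**3 − 4x**2 − 32x − 64. Dividing through by −2 gives the monic gcd x**3 + 2x**2 + 16x + 32.
Cancel x**3 + 2x**2 + 16x + 32 from numerator and denominator to get the reduced form.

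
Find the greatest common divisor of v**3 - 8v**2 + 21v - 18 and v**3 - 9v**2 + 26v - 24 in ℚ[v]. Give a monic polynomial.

By polynomial division,
  v**3 - 8v**2 + 21v - 18 = (v**3 - 9v**2 + 26v - 24) + (v**2 - 5v + 6)
  v**3 - 9v**2 + 26v - 24 = (v - 4)(v**2 - 5v + 6) + (0)
The last nonzero remainder v**2 - 5v + 6 is already monic.

v**2 - 5v + 6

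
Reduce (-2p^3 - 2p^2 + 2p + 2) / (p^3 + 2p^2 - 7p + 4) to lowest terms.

(-2p^2 - 4p - 2)/(p^2 + 3p - 4)

By polynomial division,
  -2p^3 - 2p^2 + 2p + 2 = (-2)(p^3 + 2p^2 - 7p + 4) + (2p^2 - 12p + 10)
  p^3 + 2p^2 - 7p + 4 = ((1/2)p + 4)(2p^2 - 12p + 10) + (36p - 36)
  2p^2 - 12p + 10 = ((1/18)p - 5/18)(36p - 36) + (0)
Last nonzero remainder: 36p - 36. Dividing through by 36 gives the monic gcd p - 1.
Cancel p - 1 from numerator and denominator to get the reduced form.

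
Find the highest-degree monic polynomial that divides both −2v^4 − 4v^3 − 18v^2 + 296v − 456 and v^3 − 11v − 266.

v^2 + 7v + 38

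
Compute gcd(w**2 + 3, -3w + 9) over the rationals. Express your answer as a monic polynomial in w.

Apply the Euclidean algorithm:
  w**2 + 3 = (-(1/3)w - 1)(-3w + 9) + (12)
  -3w + 9 = (-(1/4)w + 3/4)(12) + (0)
The last nonzero remainder is the constant 12, so the polynomials are coprime and gcd = 1.

1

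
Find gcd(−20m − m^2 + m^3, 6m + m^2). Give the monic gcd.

m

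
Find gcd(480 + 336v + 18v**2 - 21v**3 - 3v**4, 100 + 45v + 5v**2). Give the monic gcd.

20 + 9v + v**2

Euclidean algorithm in ℚ[v]:
  -3v**4 - 21v**3 + 18v**2 + 336v + 480 = (-(3/5)v**2 + (6/5)v + 24/5)(5v**2 + 45v + 100) + (0)
Last nonzero remainder: 5v**2 + 45v + 100. Dividing through by 5 gives the monic gcd v**2 + 9v + 20.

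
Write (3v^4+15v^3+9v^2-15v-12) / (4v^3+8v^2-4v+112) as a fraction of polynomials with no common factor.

(3v^3+3v^2-3v-3)/(4v^2-8v+28)

Repeated division with remainder:
  3v^4+15v^3+9v^2-15v-12 = ((3/4)v+9/4)(4v^3+8v^2-4v+112) + (-6v^2-90v-264)
  4v^3+8v^2-4v+112 = (-(2/3)v+26/3)(-6v^2-90v-264) + (600v+2400)
  -6v^2-90v-264 = (-(1/100)v-11/100)(600v+2400) + (0)
Last nonzero remainder: 600v+2400. Dividing through by 600 gives the monic gcd v+4.
Cancel v+4 from numerator and denominator to get the reduced form.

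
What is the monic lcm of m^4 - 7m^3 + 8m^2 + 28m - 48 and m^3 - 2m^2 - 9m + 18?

m^5 - 4m^4 - 13m^3 + 52m^2 + 36m - 144

By polynomial division,
  m^4 - 7m^3 + 8m^2 + 28m - 48 = (m - 5)(m^3 - 2m^2 - 9m + 18) + (7m^2 - 35m + 42)
  m^3 - 2m^2 - 9m + 18 = ((1/7)m + 3/7)(7m^2 - 35m + 42) + (0)
Last nonzero remainder: 7m^2 - 35m + 42. Dividing through by 7 gives the monic gcd m^2 - 5m + 6.
Then lcm(f, g) = f·g / gcd(f, g); expanding and making the result monic gives the answer.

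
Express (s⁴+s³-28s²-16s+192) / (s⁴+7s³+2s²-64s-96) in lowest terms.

Apply the Euclidean algorithm:
  s⁴+s³-28s²-16s+192 = (s⁴+7s³+2s²-64s-96) + (-6s³-30s²+48s+288)
  s⁴+7s³+2s²-64s-96 = (-(1/6)s-1/3)(-6s³-30s²+48s+288) + (0)
Last nonzero remainder: -6s³-30s²+48s+288. Dividing through by -6 gives the monic gcd s³+5s²-8s-48.
Cancel s³+5s²-8s-48 from numerator and denominator to get the reduced form.

(s-4)/(s+2)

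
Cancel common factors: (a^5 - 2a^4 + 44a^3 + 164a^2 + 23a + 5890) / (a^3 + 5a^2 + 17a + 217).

(a^3 + 13a + 190)/(a + 7)

Repeated division with remainder:
  a^5 - 2a^4 + 44a^3 + 164a^2 + 23a + 5890 = (a^2 - 7a + 62)(a^3 + 5a^2 + 17a + 217) + (-244a^2 + 488a - 7564)
  a^3 + 5a^2 + 17a + 217 = (-(1/244)a - 7/244)(-244a^2 + 488a - 7564) + (0)
Last nonzero remainder: -244a^2 + 488a - 7564. Dividing through by -244 gives the monic gcd a^2 - 2a + 31.
Cancel a^2 - 2a + 31 from numerator and denominator to get the reduced form.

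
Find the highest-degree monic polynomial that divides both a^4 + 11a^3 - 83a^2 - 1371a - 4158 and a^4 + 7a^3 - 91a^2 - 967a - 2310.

a^3 + 2a^2 - 101a - 462

By polynomial division,
  a^4 + 11a^3 - 83a^2 - 1371a - 4158 = (a^4 + 7a^3 - 91a^2 - 967a - 2310) + (4a^3 + 8a^2 - 404a - 1848)
  a^4 + 7a^3 - 91a^2 - 967a - 2310 = ((1/4)a + 5/4)(4a^3 + 8a^2 - 404a - 1848) + (0)
Last nonzero remainder: 4a^3 + 8a^2 - 404a - 1848. Dividing through by 4 gives the monic gcd a^3 + 2a^2 - 101a - 462.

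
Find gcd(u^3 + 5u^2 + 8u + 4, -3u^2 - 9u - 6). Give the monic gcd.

u^2 + 3u + 2

Euclidean algorithm in ℚ[u]:
  u^3 + 5u^2 + 8u + 4 = (-(1/3)u - 2/3)(-3u^2 - 9u - 6) + (0)
Last nonzero remainder: -3u^2 - 9u - 6. Dividing through by -3 gives the monic gcd u^2 + 3u + 2.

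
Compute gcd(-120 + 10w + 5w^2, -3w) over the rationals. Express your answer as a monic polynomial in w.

Repeated division with remainder:
  5w^2 + 10w - 120 = (-(5/3)w - 10/3)(-3w) + (-120)
  -3w = ((1/40)w)(-120) + (0)
The last nonzero remainder is the constant -120, so the polynomials are coprime and gcd = 1.

1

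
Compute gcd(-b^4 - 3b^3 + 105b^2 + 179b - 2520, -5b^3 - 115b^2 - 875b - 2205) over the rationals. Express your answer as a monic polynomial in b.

By polynomial division,
  -b^4 - 3b^3 + 105b^2 + 179b - 2520 = ((1/5)b - 4)(-5b^3 - 115b^2 - 875b - 2205) + (-180b^2 - 2880b - 11340)
  -5b^3 - 115b^2 - 875b - 2205 = ((1/36)b + 7/36)(-180b^2 - 2880b - 11340) + (0)
Last nonzero remainder: -180b^2 - 2880b - 11340. Dividing through by -180 gives the monic gcd b^2 + 16b + 63.

b^2 + 16b + 63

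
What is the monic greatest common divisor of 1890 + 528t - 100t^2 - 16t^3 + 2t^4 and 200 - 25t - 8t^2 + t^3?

5 + t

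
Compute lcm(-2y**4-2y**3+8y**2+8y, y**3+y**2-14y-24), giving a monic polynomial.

Repeated division with remainder:
  -2y**4-2y**3+8y**2+8y = (-2y)(y**3+y**2-14y-24) + (-20y**2-40y)
  y**3+y**2-14y-24 = (-(1/20)y+1/20)(-20y**2-40y) + (-12y-24)
  -20y**2-40y = ((5/3)y)(-12y-24) + (0)
Last nonzero remainder: -12y-24. Dividing through by -12 gives the monic gcd y+2.
Then lcm(f, g) = f·g / gcd(f, g); expanding and making the result monic gives the answer.

y**6-17y**4-12y**3+52y**2+48y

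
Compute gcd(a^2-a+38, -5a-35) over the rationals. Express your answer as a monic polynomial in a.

1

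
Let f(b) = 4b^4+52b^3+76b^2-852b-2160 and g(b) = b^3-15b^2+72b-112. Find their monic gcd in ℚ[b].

b-4

Euclidean algorithm in ℚ[b]:
  4b^4+52b^3+76b^2-852b-2160 = (4b+112)(b^3-15b^2+72b-112) + (1468b^2-8468b+10384)
  b^3-15b^2+72b-112 = ((1/1468)b-847/134689)(1468b^2-8468b+10384) + ((1572480/134689)b-6289920/134689)
  1468b^2-8468b+10384 = ((49430863/393120)b-87413161/393120)((1572480/134689)b-6289920/134689) + (0)
Last nonzero remainder: (1572480/134689)b-6289920/134689. Dividing through by 1572480/134689 gives the monic gcd b-4.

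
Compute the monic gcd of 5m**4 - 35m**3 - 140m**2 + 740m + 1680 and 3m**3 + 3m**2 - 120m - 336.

By polynomial division,
  5m**4 - 35m**3 - 140m**2 + 740m + 1680 = ((5/3)m - 40/3)(3m**3 + 3m**2 - 120m - 336) + (100m**2 - 300m - 2800)
  3m**3 + 3m**2 - 120m - 336 = ((3/100)m + 3/25)(100m**2 - 300m - 2800) + (0)
Last nonzero remainder: 100m**2 - 300m - 2800. Dividing through by 100 gives the monic gcd m**2 - 3m - 28.

m**2 - 3m - 28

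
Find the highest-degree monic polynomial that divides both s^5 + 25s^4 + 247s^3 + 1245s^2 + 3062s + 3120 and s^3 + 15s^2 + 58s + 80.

s^3 + 15s^2 + 58s + 80

Repeated division with remainder:
  s^5 + 25s^4 + 247s^3 + 1245s^2 + 3062s + 3120 = (s^2 + 10s + 39)(s^3 + 15s^2 + 58s + 80) + (0)
The last nonzero remainder s^3 + 15s^2 + 58s + 80 is already monic.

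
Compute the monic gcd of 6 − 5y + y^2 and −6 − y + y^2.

−3 + y

By polynomial division,
  y^2 − 5y + 6 = (y^2 − y − 6) + (−4y + 12)
  y^2 − y − 6 = (−(1/4)y − 1/2)(−4y + 12) + (0)
Last nonzero remainder: −4y + 12. Dividing through by −4 gives the monic gcd y − 3.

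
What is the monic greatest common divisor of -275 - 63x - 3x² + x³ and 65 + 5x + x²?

Euclidean algorithm in ℚ[x]:
  x³ - 3x² - 63x - 275 = (x - 8)(x² + 5x + 65) + (-88x + 245)
  x² + 5x + 65 = (-(1/88)x - 685/7744)(-88x + 245) + (671185/7744)
  -88x + 245 = (-(681472/671185)x + 379456/134237)(671185/7744) + (0)
The last nonzero remainder is the constant 671185/7744, so the polynomials are coprime and gcd = 1.

1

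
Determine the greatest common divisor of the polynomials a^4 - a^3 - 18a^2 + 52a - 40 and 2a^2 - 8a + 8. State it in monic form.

a^2 - 4a + 4

Apply the Euclidean algorithm:
  a^4 - a^3 - 18a^2 + 52a - 40 = ((1/2)a^2 + (3/2)a - 5)(2a^2 - 8a + 8) + (0)
Last nonzero remainder: 2a^2 - 8a + 8. Dividing through by 2 gives the monic gcd a^2 - 4a + 4.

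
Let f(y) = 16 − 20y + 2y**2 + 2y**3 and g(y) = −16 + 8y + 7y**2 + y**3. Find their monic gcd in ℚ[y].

Apply the Euclidean algorithm:
  2y**3 + 2y**2 − 20y + 16 = (2)(y**3 + 7y**2 + 8y − 16) + (−12y**2 − 36y + 48)
  y**3 + 7y**2 + 8y − 16 = (−(1/12)y − 1/3)(−12y**2 − 36y + 48) + (0)
Last nonzero remainder: −12y**2 − 36y + 48. Dividing through by −12 gives the monic gcd y**2 + 3y − 4.

−4 + 3y + y**2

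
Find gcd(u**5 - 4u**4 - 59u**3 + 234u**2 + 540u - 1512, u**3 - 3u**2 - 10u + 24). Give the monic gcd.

Euclidean algorithm in ℚ[u]:
  u**5 - 4u**4 - 59u**3 + 234u**2 + 540u - 1512 = (u**2 - u - 52)(u**3 - 3u**2 - 10u + 24) + (44u**2 + 44u - 264)
  u**3 - 3u**2 - 10u + 24 = ((1/44)u - 1/11)(44u**2 + 44u - 264) + (0)
Last nonzero remainder: 44u**2 + 44u - 264. Dividing through by 44 gives the monic gcd u**2 + u - 6.

u**2 + u - 6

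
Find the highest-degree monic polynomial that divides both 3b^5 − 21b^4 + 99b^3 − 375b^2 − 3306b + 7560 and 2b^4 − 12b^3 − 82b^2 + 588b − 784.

Euclidean algorithm in ℚ[b]:
  3b^5 − 21b^4 + 99b^3 − 375b^2 − 3306b + 7560 = ((3/2)b − 3/2)(2b^4 − 12b^3 − 82b^2 + 588b − 784) + (204b^3 − 1380b^2 − 1248b + 6384)
  2b^4 − 12b^3 − 82b^2 + 588b − 784 = ((1/102)b + 13/1734)(204b^3 − 1380b^2 − 1248b + 6384) + (−(17172/289)b^2 + (154548/289)b − 240408/289)
  204b^3 − 1380b^2 − 1248b + 6384 = (−(4913/1431)b − 10982/1431)(−(17172/289)b^2 + (154548/289)b − 240408/289) + (0)
Last nonzero remainder: −(17172/289)b^2 + (154548/289)b − 240408/289. Dividing through by −17172/289 gives the monic gcd b^2 − 9b + 14.

b^2 − 9b + 14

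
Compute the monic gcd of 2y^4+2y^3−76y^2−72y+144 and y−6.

y−6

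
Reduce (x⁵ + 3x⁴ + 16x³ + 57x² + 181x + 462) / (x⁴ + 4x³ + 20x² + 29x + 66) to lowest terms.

Repeated division with remainder:
  x⁵ + 3x⁴ + 16x³ + 57x² + 181x + 462 = (x - 1)(x⁴ + 4x³ + 20x² + 29x + 66) + (48x² + 144x + 528)
  x⁴ + 4x³ + 20x² + 29x + 66 = ((1/48)x² + (1/48)x + 1/8)(48x² + 144x + 528) + (0)
Last nonzero remainder: 48x² + 144x + 528. Dividing through by 48 gives the monic gcd x² + 3x + 11.
Cancel x² + 3x + 11 from numerator and denominator to get the reduced form.

(x³ + 5x + 42)/(x² + x + 6)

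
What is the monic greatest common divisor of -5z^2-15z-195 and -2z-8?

1

Apply the Euclidean algorithm:
  -5z^2-15z-195 = ((5/2)z-5/2)(-2z-8) + (-215)
  -2z-8 = ((2/215)z+8/215)(-215) + (0)
The last nonzero remainder is the constant -215, so the polynomials are coprime and gcd = 1.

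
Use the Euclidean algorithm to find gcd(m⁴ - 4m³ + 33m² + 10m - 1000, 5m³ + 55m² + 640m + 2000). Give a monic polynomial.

Euclidean algorithm in ℚ[m]:
  m⁴ - 4m³ + 33m² + 10m - 1000 = ((1/5)m - 3)(5m³ + 55m² + 640m + 2000) + (70m² + 1530m + 5000)
  5m³ + 55m² + 640m + 2000 = ((1/14)m - 38/49)(70m² + 1530m + 5000) + ((72000/49)m + 288000/49)
  70m² + 1530m + 5000 = ((343/7200)m + 245/288)((72000/49)m + 288000/49) + (0)
Last nonzero remainder: (72000/49)m + 288000/49. Dividing through by 72000/49 gives the monic gcd m + 4.

m + 4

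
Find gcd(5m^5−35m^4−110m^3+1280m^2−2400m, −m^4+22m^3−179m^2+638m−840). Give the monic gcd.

m^2−9m+20

Euclidean algorithm in ℚ[m]:
  5m^5−35m^4−110m^3+1280m^2−2400m = (−5m−75)(−m^4+22m^3−179m^2+638m−840) + (645m^3−8955m^2+41250m−63000)
  −m^4+22m^3−179m^2+638m−840 = (−(1/645)m+349/27735)(645m^3−8955m^2+41250m−63000) + (−(4368/1849)m^2+(39312/1849)m−87360/1849)
  645m^3−8955m^2+41250m−63000 = (−(397535/1456)m+138675/104)(−(4368/1849)m^2+(39312/1849)m−87360/1849) + (0)
Last nonzero remainder: −(4368/1849)m^2+(39312/1849)m−87360/1849. Dividing through by −4368/1849 gives the monic gcd m^2−9m+20.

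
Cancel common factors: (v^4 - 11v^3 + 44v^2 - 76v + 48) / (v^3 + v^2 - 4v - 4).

(v^3 - 9v^2 + 26v - 24)/(v^2 + 3v + 2)

Euclidean algorithm in ℚ[v]:
  v^4 - 11v^3 + 44v^2 - 76v + 48 = (v - 12)(v^3 + v^2 - 4v - 4) + (60v^2 - 120v)
  v^3 + v^2 - 4v - 4 = ((1/60)v + 1/20)(60v^2 - 120v) + (2v - 4)
  60v^2 - 120v = (30v)(2v - 4) + (0)
Last nonzero remainder: 2v - 4. Dividing through by 2 gives the monic gcd v - 2.
Cancel v - 2 from numerator and denominator to get the reduced form.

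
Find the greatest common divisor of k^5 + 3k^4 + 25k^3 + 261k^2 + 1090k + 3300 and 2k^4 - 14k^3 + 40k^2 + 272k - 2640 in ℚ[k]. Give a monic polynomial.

Repeated division with remainder:
  k^5 + 3k^4 + 25k^3 + 261k^2 + 1090k + 3300 = ((1/2)k + 5)(2k^4 - 14k^3 + 40k^2 + 272k - 2640) + (75k^3 - 75k^2 + 1050k + 16500)
  2k^4 - 14k^3 + 40k^2 + 272k - 2640 = ((2/75)k - 4/25)(75k^3 - 75k^2 + 1050k + 16500) + (0)
Last nonzero remainder: 75k^3 - 75k^2 + 1050k + 16500. Dividing through by 75 gives the monic gcd k^3 - k^2 + 14k + 220.

k^3 - k^2 + 14k + 220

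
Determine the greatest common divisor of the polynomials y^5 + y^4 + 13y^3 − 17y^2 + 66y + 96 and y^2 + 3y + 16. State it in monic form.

y^2 + 3y + 16

Repeated division with remainder:
  y^5 + y^4 + 13y^3 − 17y^2 + 66y + 96 = (y^3 − 2y^2 + 3y + 6)(y^2 + 3y + 16) + (0)
The last nonzero remainder y^2 + 3y + 16 is already monic.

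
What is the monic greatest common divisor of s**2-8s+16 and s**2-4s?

Repeated division with remainder:
  s**2-8s+16 = (s**2-4s) + (-4s+16)
  s**2-4s = (-(1/4)s)(-4s+16) + (0)
Last nonzero remainder: -4s+16. Dividing through by -4 gives the monic gcd s-4.

s-4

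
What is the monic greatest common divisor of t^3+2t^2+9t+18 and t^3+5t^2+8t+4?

Euclidean algorithm in ℚ[t]:
  t^3+2t^2+9t+18 = (t^3+5t^2+8t+4) + (-3t^2+t+14)
  t^3+5t^2+8t+4 = (-(1/3)t-16/9)(-3t^2+t+14) + ((130/9)t+260/9)
  -3t^2+t+14 = (-(27/130)t+63/130)((130/9)t+260/9) + (0)
Last nonzero remainder: (130/9)t+260/9. Dividing through by 130/9 gives the monic gcd t+2.

t+2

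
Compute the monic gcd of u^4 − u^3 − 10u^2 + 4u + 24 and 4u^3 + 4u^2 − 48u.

u − 3

Euclidean algorithm in ℚ[u]:
  u^4 − u^3 − 10u^2 + 4u + 24 = ((1/4)u − 1/2)(4u^3 + 4u^2 − 48u) + (4u^2 − 20u + 24)
  4u^3 + 4u^2 − 48u = (u + 6)(4u^2 − 20u + 24) + (48u − 144)
  4u^2 − 20u + 24 = ((1/12)u − 1/6)(48u − 144) + (0)
Last nonzero remainder: 48u − 144. Dividing through by 48 gives the monic gcd u − 3.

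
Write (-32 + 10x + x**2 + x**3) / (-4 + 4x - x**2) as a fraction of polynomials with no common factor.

(-16 - 3x - x**2)/(-2 + x)

By polynomial division,
  x**3 + x**2 + 10x - 32 = (-x - 5)(-x**2 + 4x - 4) + (26x - 52)
  -x**2 + 4x - 4 = (-(1/26)x + 1/13)(26x - 52) + (0)
Last nonzero remainder: 26x - 52. Dividing through by 26 gives the monic gcd x - 2.
Cancel x - 2 from numerator and denominator to get the reduced form.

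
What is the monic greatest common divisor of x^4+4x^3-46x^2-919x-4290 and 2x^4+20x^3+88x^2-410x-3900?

x^3+15x^2+119x+390

By polynomial division,
  x^4+4x^3-46x^2-919x-4290 = (1/2)(2x^4+20x^3+88x^2-410x-3900) + (-6x^3-90x^2-714x-2340)
  2x^4+20x^3+88x^2-410x-3900 = (-(1/3)x+5/3)(-6x^3-90x^2-714x-2340) + (0)
Last nonzero remainder: -6x^3-90x^2-714x-2340. Dividing through by -6 gives the monic gcd x^3+15x^2+119x+390.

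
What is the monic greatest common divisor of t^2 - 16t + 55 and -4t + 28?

By polynomial division,
  t^2 - 16t + 55 = (-(1/4)t + 9/4)(-4t + 28) + (-8)
  -4t + 28 = ((1/2)t - 7/2)(-8) + (0)
The last nonzero remainder is the constant -8, so the polynomials are coprime and gcd = 1.

1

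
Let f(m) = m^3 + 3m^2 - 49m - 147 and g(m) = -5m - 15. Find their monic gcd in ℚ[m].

m + 3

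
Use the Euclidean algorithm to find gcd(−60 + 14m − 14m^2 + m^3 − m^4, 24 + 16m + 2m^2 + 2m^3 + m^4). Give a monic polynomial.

6 − 2m + m^2

Euclidean algorithm in ℚ[m]:
  −m^4 + m^3 − 14m^2 + 14m − 60 = (−1)(m^4 + 2m^3 + 2m^2 + 16m + 24) + (3m^3 − 12m^2 + 30m − 36)
  m^4 + 2m^3 + 2m^2 + 16m + 24 = ((1/3)m + 2)(3m^3 − 12m^2 + 30m − 36) + (16m^2 − 32m + 96)
  3m^3 − 12m^2 + 30m − 36 = ((3/16)m − 3/8)(16m^2 − 32m + 96) + (0)
Last nonzero remainder: 16m^2 − 32m + 96. Dividing through by 16 gives the monic gcd m^2 − 2m + 6.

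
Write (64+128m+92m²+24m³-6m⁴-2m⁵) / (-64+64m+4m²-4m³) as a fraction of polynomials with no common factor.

Apply the Euclidean algorithm:
  -2m⁵-6m⁴+24m³+92m²+128m+64 = ((1/2)m²+2m+4)(-4m³+4m²+64m-64) + (-20m²+320)
  -4m³+4m²+64m-64 = ((1/5)m-1/5)(-20m²+320) + (0)
Last nonzero remainder: -20m²+320. Dividing through by -20 gives the monic gcd m²-16.
Cancel m²-16 from numerator and denominator to get the reduced form.

(2+4m+3m²+m³)/(-2+2m)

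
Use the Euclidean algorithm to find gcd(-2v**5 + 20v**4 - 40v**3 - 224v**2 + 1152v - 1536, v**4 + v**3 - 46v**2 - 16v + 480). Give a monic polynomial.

v**2 - 16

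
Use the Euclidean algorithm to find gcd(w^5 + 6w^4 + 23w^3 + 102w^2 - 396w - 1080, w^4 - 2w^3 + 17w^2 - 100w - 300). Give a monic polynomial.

Apply the Euclidean algorithm:
  w^5 + 6w^4 + 23w^3 + 102w^2 - 396w - 1080 = (w + 8)(w^4 - 2w^3 + 17w^2 - 100w - 300) + (22w^3 + 66w^2 + 704w + 1320)
  w^4 - 2w^3 + 17w^2 - 100w - 300 = ((1/22)w - 5/22)(22w^3 + 66w^2 + 704w + 1320) + (0)
Last nonzero remainder: 22w^3 + 66w^2 + 704w + 1320. Dividing through by 22 gives the monic gcd w^3 + 3w^2 + 32w + 60.

w^3 + 3w^2 + 32w + 60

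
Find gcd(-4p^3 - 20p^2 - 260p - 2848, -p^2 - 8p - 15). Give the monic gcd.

1

Apply the Euclidean algorithm:
  -4p^3 - 20p^2 - 260p - 2848 = (4p - 12)(-p^2 - 8p - 15) + (-296p - 3028)
  -p^2 - 8p - 15 = ((1/296)p - 165/21904)(-296p - 3028) + (-207045/5476)
  -296p - 3028 = ((1620896/207045)p + 16581328/207045)(-207045/5476) + (0)
The last nonzero remainder is the constant -207045/5476, so the polynomials are coprime and gcd = 1.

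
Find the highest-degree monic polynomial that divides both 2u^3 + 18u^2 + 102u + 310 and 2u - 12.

Euclidean algorithm in ℚ[u]:
  2u^3 + 18u^2 + 102u + 310 = (u^2 + 15u + 141)(2u - 12) + (2002)
  2u - 12 = ((1/1001)u - 6/1001)(2002) + (0)
The last nonzero remainder is the constant 2002, so the polynomials are coprime and gcd = 1.

1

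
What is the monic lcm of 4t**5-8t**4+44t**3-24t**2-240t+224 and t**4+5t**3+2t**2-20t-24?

t**7+3t**6+7t**5+37t**4-24t**3-280t**2-80t+336

Apply the Euclidean algorithm:
  4t**5-8t**4+44t**3-24t**2-240t+224 = (4t-28)(t**4+5t**3+2t**2-20t-24) + (176t**3+112t**2-704t-448)
  t**4+5t**3+2t**2-20t-24 = ((1/176)t+3/121)(176t**3+112t**2-704t-448) + ((390/121)t**2-1560/121)
  176t**3+112t**2-704t-448 = ((10648/195)t+6776/195)((390/121)t**2-1560/121) + (0)
Last nonzero remainder: (390/121)t**2-1560/121. Dividing through by 390/121 gives the monic gcd t**2-4.
Then lcm(f, g) = f·g / gcd(f, g); expanding and making the result monic gives the answer.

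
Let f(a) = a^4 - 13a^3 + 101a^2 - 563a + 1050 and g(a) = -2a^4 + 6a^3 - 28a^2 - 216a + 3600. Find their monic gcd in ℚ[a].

a^2 - 3a + 50

Apply the Euclidean algorithm:
  a^4 - 13a^3 + 101a^2 - 563a + 1050 = (-1/2)(-2a^4 + 6a^3 - 28a^2 - 216a + 3600) + (-10a^3 + 87a^2 - 671a + 2850)
  -2a^4 + 6a^3 - 28a^2 - 216a + 3600 = ((1/5)a + 57/50)(-10a^3 + 87a^2 - 671a + 2850) + ((351/50)a^2 - (1053/50)a + 351)
  -10a^3 + 87a^2 - 671a + 2850 = (-(500/351)a + 950/117)((351/50)a^2 - (1053/50)a + 351) + (0)
Last nonzero remainder: (351/50)a^2 - (1053/50)a + 351. Dividing through by 351/50 gives the monic gcd a^2 - 3a + 50.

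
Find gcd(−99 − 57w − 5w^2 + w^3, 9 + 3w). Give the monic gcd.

Repeated division with remainder:
  w^3 − 5w^2 − 57w − 99 = ((1/3)w^2 − (8/3)w − 11)(3w + 9) + (0)
Last nonzero remainder: 3w + 9. Dividing through by 3 gives the monic gcd w + 3.

3 + w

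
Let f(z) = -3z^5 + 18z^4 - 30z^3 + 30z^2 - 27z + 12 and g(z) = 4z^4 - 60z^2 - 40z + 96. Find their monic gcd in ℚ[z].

z^2 - 5z + 4

By polynomial division,
  -3z^5 + 18z^4 - 30z^3 + 30z^2 - 27z + 12 = (-(3/4)z + 9/2)(4z^4 - 60z^2 - 40z + 96) + (-75z^3 + 270z^2 + 225z - 420)
  4z^4 - 60z^2 - 40z + 96 = (-(4/75)z - 24/125)(-75z^3 + 270z^2 + 225z - 420) + ((96/25)z^2 - (96/5)z + 384/25)
  -75z^3 + 270z^2 + 225z - 420 = (-(625/32)z - 875/32)((96/25)z^2 - (96/5)z + 384/25) + (0)
Last nonzero remainder: (96/25)z^2 - (96/5)z + 384/25. Dividing through by 96/25 gives the monic gcd z^2 - 5z + 4.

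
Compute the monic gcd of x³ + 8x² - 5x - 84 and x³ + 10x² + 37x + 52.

x + 4

Repeated division with remainder:
  x³ + 8x² - 5x - 84 = (x³ + 10x² + 37x + 52) + (-2x² - 42x - 136)
  x³ + 10x² + 37x + 52 = (-(1/2)x + 11/2)(-2x² - 42x - 136) + (200x + 800)
  -2x² - 42x - 136 = (-(1/100)x - 17/100)(200x + 800) + (0)
Last nonzero remainder: 200x + 800. Dividing through by 200 gives the monic gcd x + 4.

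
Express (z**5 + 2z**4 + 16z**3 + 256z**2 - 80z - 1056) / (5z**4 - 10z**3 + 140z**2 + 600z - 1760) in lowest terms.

Euclidean algorithm in ℚ[z]:
  z**5 + 2z**4 + 16z**3 + 256z**2 - 80z - 1056 = ((1/5)z + 4/5)(5z**4 - 10z**3 + 140z**2 + 600z - 1760) + (-4z**3 + 24z**2 - 208z + 352)
  5z**4 - 10z**3 + 140z**2 + 600z - 1760 = (-(5/4)z - 5)(-4z**3 + 24z**2 - 208z + 352) + (0)
Last nonzero remainder: -4z**3 + 24z**2 - 208z + 352. Dividing through by -4 gives the monic gcd z**3 - 6z**2 + 52z - 88.
Cancel z**3 - 6z**2 + 52z - 88 from numerator and denominator to get the reduced form.

(z**2 + 8z + 12)/(5z + 20)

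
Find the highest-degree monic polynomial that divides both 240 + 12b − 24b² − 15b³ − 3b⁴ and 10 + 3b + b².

10 + 3b + b²

By polynomial division,
  −3b⁴ − 15b³ − 24b² + 12b + 240 = (−3b² − 6b + 24)(b² + 3b + 10) + (0)
The last nonzero remainder b² + 3b + 10 is already monic.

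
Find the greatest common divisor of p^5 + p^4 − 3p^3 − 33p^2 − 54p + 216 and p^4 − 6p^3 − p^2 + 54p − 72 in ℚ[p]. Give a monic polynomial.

p^3 − 2p^2 − 9p + 18

Repeated division with remainder:
  p^5 + p^4 − 3p^3 − 33p^2 − 54p + 216 = (p + 7)(p^4 − 6p^3 − p^2 + 54p − 72) + (40p^3 − 80p^2 − 360p + 720)
  p^4 − 6p^3 − p^2 + 54p − 72 = ((1/40)p − 1/10)(40p^3 − 80p^2 − 360p + 720) + (0)
Last nonzero remainder: 40p^3 − 80p^2 − 360p + 720. Dividing through by 40 gives the monic gcd p^3 − 2p^2 − 9p + 18.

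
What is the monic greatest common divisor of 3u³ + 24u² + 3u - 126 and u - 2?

u - 2

Euclidean algorithm in ℚ[u]:
  3u³ + 24u² + 3u - 126 = (3u² + 30u + 63)(u - 2) + (0)
The last nonzero remainder u - 2 is already monic.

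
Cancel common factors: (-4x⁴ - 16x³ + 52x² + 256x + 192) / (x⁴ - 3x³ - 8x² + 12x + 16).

(-4x² - 28x - 48)/(x² - 4)

Apply the Euclidean algorithm:
  -4x⁴ - 16x³ + 52x² + 256x + 192 = (-4)(x⁴ - 3x³ - 8x² + 12x + 16) + (-28x³ + 20x² + 304x + 256)
  x⁴ - 3x³ - 8x² + 12x + 16 = (-(1/28)x + 4/49)(-28x³ + 20x² + 304x + 256) + ((60/49)x² - (180/49)x - 240/49)
  -28x³ + 20x² + 304x + 256 = (-(343/15)x - 784/15)((60/49)x² - (180/49)x - 240/49) + (0)
Last nonzero remainder: (60/49)x² - (180/49)x - 240/49. Dividing through by 60/49 gives the monic gcd x² - 3x - 4.
Cancel x² - 3x - 4 from numerator and denominator to get the reduced form.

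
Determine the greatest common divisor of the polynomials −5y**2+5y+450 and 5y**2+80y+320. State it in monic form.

Repeated division with remainder:
  −5y**2+5y+450 = (−1)(5y**2+80y+320) + (85y+770)
  5y**2+80y+320 = ((1/17)y+118/289)(85y+770) + (1620/289)
  85y+770 = ((4913/324)y+22253/162)(1620/289) + (0)
The last nonzero remainder is the constant 1620/289, so the polynomials are coprime and gcd = 1.

1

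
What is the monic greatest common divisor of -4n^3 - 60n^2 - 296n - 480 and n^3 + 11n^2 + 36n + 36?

Apply the Euclidean algorithm:
  -4n^3 - 60n^2 - 296n - 480 = (-4)(n^3 + 11n^2 + 36n + 36) + (-16n^2 - 152n - 336)
  n^3 + 11n^2 + 36n + 36 = (-(1/16)n - 3/32)(-16n^2 - 152n - 336) + ((3/4)n + 9/2)
  -16n^2 - 152n - 336 = (-(64/3)n - 224/3)((3/4)n + 9/2) + (0)
Last nonzero remainder: (3/4)n + 9/2. Dividing through by 3/4 gives the monic gcd n + 6.

n + 6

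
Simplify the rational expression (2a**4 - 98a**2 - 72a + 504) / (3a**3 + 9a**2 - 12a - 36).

Euclidean algorithm in ℚ[a]:
  2a**4 - 98a**2 - 72a + 504 = ((2/3)a - 2)(3a**3 + 9a**2 - 12a - 36) + (-72a**2 - 72a + 432)
  3a**3 + 9a**2 - 12a - 36 = (-(1/24)a - 1/12)(-72a**2 - 72a + 432) + (0)
Last nonzero remainder: -72a**2 - 72a + 432. Dividing through by -72 gives the monic gcd a**2 + a - 6.
Cancel a**2 + a - 6 from numerator and denominator to get the reduced form.

(2a**2 - 2a - 84)/(3a + 6)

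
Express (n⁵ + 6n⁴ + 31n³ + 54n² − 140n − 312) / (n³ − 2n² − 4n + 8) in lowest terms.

Euclidean algorithm in ℚ[n]:
  n⁵ + 6n⁴ + 31n³ + 54n² − 140n − 312 = (n² + 8n + 51)(n³ − 2n² − 4n + 8) + (180n² − 720)
  n³ − 2n² − 4n + 8 = ((1/180)n − 1/90)(180n² − 720) + (0)
Last nonzero remainder: 180n² − 720. Dividing through by 180 gives the monic gcd n² − 4.
Cancel n² − 4 from numerator and denominator to get the reduced form.

(n³ + 6n² + 35n + 78)/(n − 2)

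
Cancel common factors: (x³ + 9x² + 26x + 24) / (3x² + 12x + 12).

(x² + 7x + 12)/(3x + 6)

Repeated division with remainder:
  x³ + 9x² + 26x + 24 = ((1/3)x + 5/3)(3x² + 12x + 12) + (2x + 4)
  3x² + 12x + 12 = ((3/2)x + 3)(2x + 4) + (0)
Last nonzero remainder: 2x + 4. Dividing through by 2 gives the monic gcd x + 2.
Cancel x + 2 from numerator and denominator to get the reduced form.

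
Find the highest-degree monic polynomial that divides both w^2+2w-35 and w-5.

Repeated division with remainder:
  w^2+2w-35 = (w+7)(w-5) + (0)
The last nonzero remainder w-5 is already monic.

w-5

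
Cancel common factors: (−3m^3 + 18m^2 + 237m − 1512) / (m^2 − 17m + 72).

(−3m^2 − 6m + 189)/(m − 9)

Repeated division with remainder:
  −3m^3 + 18m^2 + 237m − 1512 = (−3m − 33)(m^2 − 17m + 72) + (−108m + 864)
  m^2 − 17m + 72 = (−(1/108)m + 1/12)(−108m + 864) + (0)
Last nonzero remainder: −108m + 864. Dividing through by −108 gives the monic gcd m − 8.
Cancel m − 8 from numerator and denominator to get the reduced form.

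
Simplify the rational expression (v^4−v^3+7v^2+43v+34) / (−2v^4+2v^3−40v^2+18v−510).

(−v^2−3v−2)/(2v^2+6v+30)

By polynomial division,
  v^4−v^3+7v^2+43v+34 = (−1/2)(−2v^4+2v^3−40v^2+18v−510) + (−13v^2+52v−221)
  −2v^4+2v^3−40v^2+18v−510 = ((2/13)v^2+(6/13)v+30/13)(−13v^2+52v−221) + (0)
Last nonzero remainder: −13v^2+52v−221. Dividing through by −13 gives the monic gcd v^2−4v+17.
Cancel v^2−4v+17 from numerator and denominator to get the reduced form.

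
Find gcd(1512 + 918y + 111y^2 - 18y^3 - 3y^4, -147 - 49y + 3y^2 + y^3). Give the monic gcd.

-21 - 4y + y^2

By polynomial division,
  -3y^4 - 18y^3 + 111y^2 + 918y + 1512 = (-3y - 9)(y^3 + 3y^2 - 49y - 147) + (-9y^2 + 36y + 189)
  y^3 + 3y^2 - 49y - 147 = (-(1/9)y - 7/9)(-9y^2 + 36y + 189) + (0)
Last nonzero remainder: -9y^2 + 36y + 189. Dividing through by -9 gives the monic gcd y^2 - 4y - 21.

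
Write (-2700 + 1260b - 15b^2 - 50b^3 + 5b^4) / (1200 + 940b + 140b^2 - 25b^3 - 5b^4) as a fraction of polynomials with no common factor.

(-18 + 9b - b^2)/(8 + 6b + b^2)

Repeated division with remainder:
  5b^4 - 50b^3 - 15b^2 + 1260b - 2700 = (-1)(-5b^4 - 25b^3 + 140b^2 + 940b + 1200) + (-75b^3 + 125b^2 + 2200b - 1500)
  -5b^4 - 25b^3 + 140b^2 + 940b + 1200 = ((1/15)b + 4/9)(-75b^3 + 125b^2 + 2200b - 1500) + (-(560/9)b^2 + (560/9)b + 5600/3)
  -75b^3 + 125b^2 + 2200b - 1500 = ((135/112)b - 45/56)(-(560/9)b^2 + (560/9)b + 5600/3) + (0)
Last nonzero remainder: -(560/9)b^2 + (560/9)b + 5600/3. Dividing through by -560/9 gives the monic gcd b^2 - b - 30.
Cancel b^2 - b - 30 from numerator and denominator to get the reduced form.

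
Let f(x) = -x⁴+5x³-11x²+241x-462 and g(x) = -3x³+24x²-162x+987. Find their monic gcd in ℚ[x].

x-7

Euclidean algorithm in ℚ[x]:
  -x⁴+5x³-11x²+241x-462 = ((1/3)x+1)(-3x³+24x²-162x+987) + (19x²+74x-1449)
  -3x³+24x²-162x+987 = (-(3/19)x+678/361)(19x²+74x-1449) + (-(191247/361)x+1338729/361)
  19x²+74x-1449 = (-(6859/191247)x-24909/63749)(-(191247/361)x+1338729/361) + (0)
Last nonzero remainder: -(191247/361)x+1338729/361. Dividing through by -191247/361 gives the monic gcd x-7.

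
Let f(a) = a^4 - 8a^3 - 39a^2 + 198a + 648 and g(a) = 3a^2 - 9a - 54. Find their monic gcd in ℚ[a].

a^2 - 3a - 18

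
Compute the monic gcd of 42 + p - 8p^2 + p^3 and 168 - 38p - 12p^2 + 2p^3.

21 - 10p + p^2

Euclidean algorithm in ℚ[p]:
  p^3 - 8p^2 + p + 42 = (1/2)(2p^3 - 12p^2 - 38p + 168) + (-2p^2 + 20p - 42)
  2p^3 - 12p^2 - 38p + 168 = (-p - 4)(-2p^2 + 20p - 42) + (0)
Last nonzero remainder: -2p^2 + 20p - 42. Dividing through by -2 gives the monic gcd p^2 - 10p + 21.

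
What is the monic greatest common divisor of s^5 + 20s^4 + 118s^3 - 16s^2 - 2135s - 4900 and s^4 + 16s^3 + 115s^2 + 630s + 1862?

s^2 + 14s + 49

Repeated division with remainder:
  s^5 + 20s^4 + 118s^3 - 16s^2 - 2135s - 4900 = (s + 4)(s^4 + 16s^3 + 115s^2 + 630s + 1862) + (-61s^3 - 1106s^2 - 6517s - 12348)
  s^4 + 16s^3 + 115s^2 + 630s + 1862 = (-(1/61)s + 130/3721)(-61s^3 - 1106s^2 - 6517s - 12348) + ((174158/3721)s^2 + (2438212/3721)s + 8533742/3721)
  -61s^3 - 1106s^2 - 6517s - 12348 = (-(226981/174158)s - 468846/87079)((174158/3721)s^2 + (2438212/3721)s + 8533742/3721) + (0)
Last nonzero remainder: (174158/3721)s^2 + (2438212/3721)s + 8533742/3721. Dividing through by 174158/3721 gives the monic gcd s^2 + 14s + 49.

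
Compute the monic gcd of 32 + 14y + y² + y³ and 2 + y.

By polynomial division,
  y³ + y² + 14y + 32 = (y² - y + 16)(y + 2) + (0)
The last nonzero remainder y + 2 is already monic.

2 + y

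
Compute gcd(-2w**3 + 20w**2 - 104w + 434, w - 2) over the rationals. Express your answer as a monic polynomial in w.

Euclidean algorithm in ℚ[w]:
  -2w**3 + 20w**2 - 104w + 434 = (-2w**2 + 16w - 72)(w - 2) + (290)
  w - 2 = ((1/290)w - 1/145)(290) + (0)
The last nonzero remainder is the constant 290, so the polynomials are coprime and gcd = 1.

1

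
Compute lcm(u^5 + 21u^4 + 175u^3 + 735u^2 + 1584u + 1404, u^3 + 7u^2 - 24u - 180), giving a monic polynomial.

Euclidean algorithm in ℚ[u]:
  u^5 + 21u^4 + 175u^3 + 735u^2 + 1584u + 1404 = (u^2 + 14u + 101)(u^3 + 7u^2 - 24u - 180) + (544u^2 + 6528u + 19584)
  u^3 + 7u^2 - 24u - 180 = ((1/544)u - 5/544)(544u^2 + 6528u + 19584) + (0)
Last nonzero remainder: 544u^2 + 6528u + 19584. Dividing through by 544 gives the monic gcd u^2 + 12u + 36.
Then lcm(f, g) = f·g / gcd(f, g); expanding and making the result monic gives the answer.

u^6 + 16u^5 + 70u^4 - 140u^3 - 2091u^2 - 6516u - 7020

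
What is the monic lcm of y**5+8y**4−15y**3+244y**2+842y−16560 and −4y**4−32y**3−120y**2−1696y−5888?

y**6+12y**5+17y**4+184y**3+1818y**2−13192y−66240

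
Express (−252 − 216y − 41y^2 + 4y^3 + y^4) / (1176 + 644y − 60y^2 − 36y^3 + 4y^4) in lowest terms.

Apply the Euclidean algorithm:
  y^4 + 4y^3 − 41y^2 − 216y − 252 = (1/4)(4y^4 − 36y^3 − 60y^2 + 644y + 1176) + (13y^3 − 26y^2 − 377y − 546)
  4y^4 − 36y^3 − 60y^2 + 644y + 1176 = ((4/13)y − 28/13)(13y^3 − 26y^2 − 377y − 546) + (0)
Last nonzero remainder: 13y^3 − 26y^2 − 377y − 546. Dividing through by 13 gives the monic gcd y^3 − 2y^2 − 29y − 42.
Cancel y^3 − 2y^2 − 29y − 42 from numerator and denominator to get the reduced form.

(6 + y)/(−28 + 4y)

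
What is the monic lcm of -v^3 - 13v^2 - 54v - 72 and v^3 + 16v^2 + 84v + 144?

By polynomial division,
  -v^3 - 13v^2 - 54v - 72 = (-1)(v^3 + 16v^2 + 84v + 144) + (3v^2 + 30v + 72)
  v^3 + 16v^2 + 84v + 144 = ((1/3)v + 2)(3v^2 + 30v + 72) + (0)
Last nonzero remainder: 3v^2 + 30v + 72. Dividing through by 3 gives the monic gcd v^2 + 10v + 24.
Then lcm(f, g) = f·g / gcd(f, g); expanding and making the result monic gives the answer.

v^4 + 19v^3 + 132v^2 + 396v + 432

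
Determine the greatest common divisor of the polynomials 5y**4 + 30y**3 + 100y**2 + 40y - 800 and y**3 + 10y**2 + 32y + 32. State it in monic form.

y + 4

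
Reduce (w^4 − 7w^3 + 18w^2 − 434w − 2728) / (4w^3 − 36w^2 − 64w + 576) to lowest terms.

Apply the Euclidean algorithm:
  w^4 − 7w^3 + 18w^2 − 434w − 2728 = ((1/4)w + 1/2)(4w^3 − 36w^2 − 64w + 576) + (52w^2 − 546w − 3016)
  4w^3 − 36w^2 − 64w + 576 = ((1/13)w + 3/26)(52w^2 − 546w − 3016) + (231w + 924)
  52w^2 − 546w − 3016 = ((52/231)w − 754/231)(231w + 924) + (0)
Last nonzero remainder: 231w + 924. Dividing through by 231 gives the monic gcd w + 4.
Cancel w + 4 from numerator and denominator to get the reduced form.

(w^3 − 11w^2 + 62w − 682)/(4w^2 − 52w + 144)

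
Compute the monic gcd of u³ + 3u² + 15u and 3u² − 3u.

u

Euclidean algorithm in ℚ[u]:
  u³ + 3u² + 15u = ((1/3)u + 4/3)(3u² − 3u) + (19u)
  3u² − 3u = ((3/19)u − 3/19)(19u) + (0)
Last nonzero remainder: 19u. Dividing through by 19 gives the monic gcd u.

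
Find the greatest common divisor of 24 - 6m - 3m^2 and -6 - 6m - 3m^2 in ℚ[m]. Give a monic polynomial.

1

By polynomial division,
  -3m^2 - 6m + 24 = (-3m^2 - 6m - 6) + (30)
  -3m^2 - 6m - 6 = (-(1/10)m^2 - (1/5)m - 1/5)(30) + (0)
The last nonzero remainder is the constant 30, so the polynomials are coprime and gcd = 1.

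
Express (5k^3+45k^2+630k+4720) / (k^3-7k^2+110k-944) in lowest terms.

(5k+40)/(k-8)

Apply the Euclidean algorithm:
  5k^3+45k^2+630k+4720 = (5)(k^3-7k^2+110k-944) + (80k^2+80k+9440)
  k^3-7k^2+110k-944 = ((1/80)k-1/10)(80k^2+80k+9440) + (0)
Last nonzero remainder: 80k^2+80k+9440. Dividing through by 80 gives the monic gcd k^2+k+118.
Cancel k^2+k+118 from numerator and denominator to get the reduced form.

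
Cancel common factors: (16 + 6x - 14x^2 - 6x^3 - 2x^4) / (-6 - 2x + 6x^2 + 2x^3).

Apply the Euclidean algorithm:
  -2x^4 - 6x^3 - 14x^2 + 6x + 16 = (-x)(2x^3 + 6x^2 - 2x - 6) + (-16x^2 + 16)
  2x^3 + 6x^2 - 2x - 6 = (-(1/8)x - 3/8)(-16x^2 + 16) + (0)
Last nonzero remainder: -16x^2 + 16. Dividing through by -16 gives the monic gcd x^2 - 1.
Cancel x^2 - 1 from numerator and denominator to get the reduced form.

(-8 - 3x - x^2)/(3 + x)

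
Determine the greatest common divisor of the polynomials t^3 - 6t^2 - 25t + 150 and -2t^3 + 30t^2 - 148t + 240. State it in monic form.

t^2 - 11t + 30

By polynomial division,
  t^3 - 6t^2 - 25t + 150 = (-1/2)(-2t^3 + 30t^2 - 148t + 240) + (9t^2 - 99t + 270)
  -2t^3 + 30t^2 - 148t + 240 = (-(2/9)t + 8/9)(9t^2 - 99t + 270) + (0)
Last nonzero remainder: 9t^2 - 99t + 270. Dividing through by 9 gives the monic gcd t^2 - 11t + 30.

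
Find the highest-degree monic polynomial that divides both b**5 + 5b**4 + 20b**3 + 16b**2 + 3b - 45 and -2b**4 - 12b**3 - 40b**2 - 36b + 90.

Euclidean algorithm in ℚ[b]:
  b**5 + 5b**4 + 20b**3 + 16b**2 + 3b - 45 = (-(1/2)b + 1/2)(-2b**4 - 12b**3 - 40b**2 - 36b + 90) + (6b**3 + 18b**2 + 66b - 90)
  -2b**4 - 12b**3 - 40b**2 - 36b + 90 = (-(1/3)b - 1)(6b**3 + 18b**2 + 66b - 90) + (0)
Last nonzero remainder: 6b**3 + 18b**2 + 66b - 90. Dividing through by 6 gives the monic gcd b**3 + 3b**2 + 11b - 15.

b**3 + 3b**2 + 11b - 15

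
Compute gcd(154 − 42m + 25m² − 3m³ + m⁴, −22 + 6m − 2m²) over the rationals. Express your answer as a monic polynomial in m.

11 − 3m + m²

Euclidean algorithm in ℚ[m]:
  m⁴ − 3m³ + 25m² − 42m + 154 = (−(1/2)m² − 7)(−2m² + 6m − 22) + (0)
Last nonzero remainder: −2m² + 6m − 22. Dividing through by −2 gives the monic gcd m² − 3m + 11.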